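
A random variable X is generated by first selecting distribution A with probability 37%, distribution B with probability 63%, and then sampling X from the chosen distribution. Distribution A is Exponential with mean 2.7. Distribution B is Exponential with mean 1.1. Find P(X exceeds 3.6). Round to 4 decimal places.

0.1214

Conditional on each component, P(X > 3.6): A: 0.263597; B: 0.0379029.
By total probability, P(X > 3.6) = 0.37·0.263597 + 0.63·0.0379029 = 0.12141.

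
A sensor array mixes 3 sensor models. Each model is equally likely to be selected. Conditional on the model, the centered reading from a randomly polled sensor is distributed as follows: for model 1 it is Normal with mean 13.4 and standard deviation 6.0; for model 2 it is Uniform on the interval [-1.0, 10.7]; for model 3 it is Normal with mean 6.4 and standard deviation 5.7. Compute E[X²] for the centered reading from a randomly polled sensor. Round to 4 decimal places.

107.9800

For each component E[X²] = Var + (mean)², giving 1: 215.56; 2: 34.93; 3: 73.45.
Overall E[X²] = 0.333333·215.56 + 0.333333·34.93 + 0.333333·73.45 = 107.98.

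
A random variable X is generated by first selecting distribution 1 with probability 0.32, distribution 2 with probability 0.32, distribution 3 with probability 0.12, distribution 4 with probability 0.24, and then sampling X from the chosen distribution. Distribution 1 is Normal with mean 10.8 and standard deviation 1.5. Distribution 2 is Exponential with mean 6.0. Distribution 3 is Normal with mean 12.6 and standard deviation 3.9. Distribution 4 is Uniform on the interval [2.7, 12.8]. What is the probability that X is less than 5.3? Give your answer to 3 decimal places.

Conditional on each component, P(X < 5.3): 1: 0.000122866; 2: 0.586597; 3: 0.0306175; 4: 0.257426.
By total probability, P(X < 5.3) = 0.32·0.000122866 + 0.32·0.586597 + 0.12·0.0306175 + 0.24·0.257426 = 0.253207.

0.253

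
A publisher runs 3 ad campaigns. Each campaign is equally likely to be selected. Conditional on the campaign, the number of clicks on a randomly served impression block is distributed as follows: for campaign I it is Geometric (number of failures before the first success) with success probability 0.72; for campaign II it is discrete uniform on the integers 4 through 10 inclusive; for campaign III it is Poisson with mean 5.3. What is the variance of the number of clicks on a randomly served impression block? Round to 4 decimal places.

Per component, I: μ=0.388889, E[X²]=0.691358; II: μ=7, E[X²]=53; III: μ=5.3, E[X²]=33.39.
E[X] = 0.333333·0.388889 + 0.333333·7 + 0.333333·5.3 = 4.22963.
E[X²] = 0.333333·0.691358 + 0.333333·53 + 0.333333·33.39 = 29.0271.
Var(X) = E[X²] − (E[X])² = 29.0271 − 17.8898 = 11.1374.

11.1374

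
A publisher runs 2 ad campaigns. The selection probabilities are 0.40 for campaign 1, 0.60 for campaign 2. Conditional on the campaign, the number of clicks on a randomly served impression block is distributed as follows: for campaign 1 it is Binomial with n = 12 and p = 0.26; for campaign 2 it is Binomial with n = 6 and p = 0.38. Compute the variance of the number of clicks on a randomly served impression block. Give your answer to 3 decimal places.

Per component, 1: μ=3.12, E[X²]=12.0432; 2: μ=2.28, E[X²]=6.612.
E[X] = 0.4·3.12 + 0.6·2.28 = 2.616.
E[X²] = 0.4·12.0432 + 0.6·6.612 = 8.78448.
Var(X) = E[X²] − (E[X])² = 8.78448 − 6.84346 = 1.94102.

1.941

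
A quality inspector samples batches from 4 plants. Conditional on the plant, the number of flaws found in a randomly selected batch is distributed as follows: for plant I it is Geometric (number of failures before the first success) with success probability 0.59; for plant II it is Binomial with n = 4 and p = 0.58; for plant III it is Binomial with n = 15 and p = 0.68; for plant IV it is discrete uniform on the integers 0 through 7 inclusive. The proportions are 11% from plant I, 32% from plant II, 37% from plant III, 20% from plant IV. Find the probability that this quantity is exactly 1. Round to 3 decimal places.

Conditional on each plant, P(X = 1): I: 0.2419; II: 0.171884; III: 1.2042e-06; IV: 0.125.
By total probability, P(X = 1) = 0.11·0.2419 + 0.32·0.171884 + 0.37·1.2042e-06 + 0.2·0.125 = 0.106612.

0.107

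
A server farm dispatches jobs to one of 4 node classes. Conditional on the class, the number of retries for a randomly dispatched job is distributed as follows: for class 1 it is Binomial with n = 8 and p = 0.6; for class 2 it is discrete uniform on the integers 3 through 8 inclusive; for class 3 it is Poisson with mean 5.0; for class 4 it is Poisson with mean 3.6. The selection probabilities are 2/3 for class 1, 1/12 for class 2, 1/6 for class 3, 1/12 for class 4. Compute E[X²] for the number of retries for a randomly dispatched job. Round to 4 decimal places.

25.7839

For each component E[X²] = Var + (mean)², giving 1: 24.96; 2: 33.1667; 3: 30; 4: 16.56.
Overall E[X²] = 0.666667·24.96 + 0.0833333·33.1667 + 0.166667·30 + 0.0833333·16.56 = 25.7839.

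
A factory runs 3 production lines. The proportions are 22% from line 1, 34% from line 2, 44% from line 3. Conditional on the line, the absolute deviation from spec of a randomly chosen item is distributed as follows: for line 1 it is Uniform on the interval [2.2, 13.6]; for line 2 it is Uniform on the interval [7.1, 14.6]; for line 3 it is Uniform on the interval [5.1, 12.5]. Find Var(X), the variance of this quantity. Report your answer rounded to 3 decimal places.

7.342

Per component, 1: μ=7.9, E[X²]=73.24; 2: μ=10.85, E[X²]=122.41; 3: μ=8.8, E[X²]=82.0033.
E[X] = 0.22·7.9 + 0.34·10.85 + 0.44·8.8 = 9.299.
E[X²] = 0.22·73.24 + 0.34·122.41 + 0.44·82.0033 = 93.8137.
Var(X) = E[X²] − (E[X])² = 93.8137 − 86.4714 = 7.34227.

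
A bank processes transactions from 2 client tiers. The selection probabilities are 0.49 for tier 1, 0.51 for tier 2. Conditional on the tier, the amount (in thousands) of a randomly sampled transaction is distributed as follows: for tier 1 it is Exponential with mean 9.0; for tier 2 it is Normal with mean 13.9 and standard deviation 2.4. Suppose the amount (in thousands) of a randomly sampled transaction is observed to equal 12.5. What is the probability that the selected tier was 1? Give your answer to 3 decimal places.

Likelihoods f(12.5 | ·): 1: 0.0277058; 2: 0.14022.
Posterior ∝ prior × likelihood. Numerator for 1: 0.49·0.0277058 = 0.0135758.
Normalizing constant: 0.49·0.0277058 + 0.51·0.14022 = 0.0850878.
P(1 | observation) = 0.0135758 / 0.0850878 = 0.159551.

0.160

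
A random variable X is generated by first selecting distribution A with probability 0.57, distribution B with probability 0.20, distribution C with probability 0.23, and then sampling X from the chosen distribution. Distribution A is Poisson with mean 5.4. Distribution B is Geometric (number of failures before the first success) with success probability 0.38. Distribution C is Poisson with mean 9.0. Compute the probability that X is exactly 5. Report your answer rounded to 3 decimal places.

0.119

Conditional on each component, P(X = 5): A: 0.172821; B: 0.034813; C: 0.0607269.
By total probability, P(X = 5) = 0.57·0.172821 + 0.2·0.034813 + 0.23·0.0607269 = 0.119438.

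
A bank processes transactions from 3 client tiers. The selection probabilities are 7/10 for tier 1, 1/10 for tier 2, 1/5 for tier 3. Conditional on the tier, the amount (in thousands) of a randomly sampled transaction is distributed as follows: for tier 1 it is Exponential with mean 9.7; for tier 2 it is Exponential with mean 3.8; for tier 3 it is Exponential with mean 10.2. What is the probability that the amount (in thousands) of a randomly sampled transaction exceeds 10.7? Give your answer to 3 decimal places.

Conditional on each tier, P(X > 10.7): 1: 0.331843; 2: 0.0598574; 3: 0.350281.
By total probability, P(X > 10.7) = 0.7·0.331843 + 0.1·0.0598574 + 0.2·0.350281 = 0.308332.

0.308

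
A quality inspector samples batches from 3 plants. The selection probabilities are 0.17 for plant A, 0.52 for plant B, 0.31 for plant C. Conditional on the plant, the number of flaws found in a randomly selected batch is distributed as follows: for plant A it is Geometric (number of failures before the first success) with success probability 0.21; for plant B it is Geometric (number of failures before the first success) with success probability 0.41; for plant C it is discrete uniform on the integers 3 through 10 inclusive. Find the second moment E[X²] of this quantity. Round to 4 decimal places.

23.0781

For each component E[X²] = Var + (mean)², giving A: 32.0658; B: 5.58061; C: 47.5.
Overall E[X²] = 0.17·32.0658 + 0.52·5.58061 + 0.31·47.5 = 23.0781.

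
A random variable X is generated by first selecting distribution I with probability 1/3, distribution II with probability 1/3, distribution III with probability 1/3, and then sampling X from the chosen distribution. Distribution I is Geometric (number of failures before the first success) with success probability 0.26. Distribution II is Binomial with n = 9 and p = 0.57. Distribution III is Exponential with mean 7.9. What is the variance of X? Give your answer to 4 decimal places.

Per component, I: μ=2.84615, E[X²]=19.0473; II: μ=5.13, E[X²]=28.5228; III: μ=7.9, E[X²]=124.82.
E[X] = 0.333333·2.84615 + 0.333333·5.13 + 0.333333·7.9 = 5.29205.
E[X²] = 0.333333·19.0473 + 0.333333·28.5228 + 0.333333·124.82 = 57.4634.
Var(X) = E[X²] − (E[X])² = 57.4634 − 28.0058 = 29.4576.

29.4576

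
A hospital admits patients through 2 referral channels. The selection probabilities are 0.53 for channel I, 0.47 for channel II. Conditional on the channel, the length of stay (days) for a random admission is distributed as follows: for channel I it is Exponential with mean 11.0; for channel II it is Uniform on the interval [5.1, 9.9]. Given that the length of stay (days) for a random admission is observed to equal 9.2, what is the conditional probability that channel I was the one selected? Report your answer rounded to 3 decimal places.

Likelihoods f(9.2 | ·): I: 0.0393894; II: 0.208333.
Posterior ∝ prior × likelihood. Numerator for I: 0.53·0.0393894 = 0.0208764.
Normalizing constant: 0.53·0.0393894 + 0.47·0.208333 = 0.118793.
P(I | observation) = 0.0208764 / 0.118793 = 0.175737.

0.176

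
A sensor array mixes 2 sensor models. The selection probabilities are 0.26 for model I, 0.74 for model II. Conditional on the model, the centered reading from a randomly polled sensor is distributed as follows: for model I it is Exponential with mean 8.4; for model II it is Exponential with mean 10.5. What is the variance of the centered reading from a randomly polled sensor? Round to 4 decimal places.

100.7791

Per component, I: μ=8.4, E[X²]=141.12; II: μ=10.5, E[X²]=220.5.
E[X] = 0.26·8.4 + 0.74·10.5 = 9.954.
E[X²] = 0.26·141.12 + 0.74·220.5 = 199.861.
Var(X) = E[X²] − (E[X])² = 199.861 − 99.0821 = 100.779.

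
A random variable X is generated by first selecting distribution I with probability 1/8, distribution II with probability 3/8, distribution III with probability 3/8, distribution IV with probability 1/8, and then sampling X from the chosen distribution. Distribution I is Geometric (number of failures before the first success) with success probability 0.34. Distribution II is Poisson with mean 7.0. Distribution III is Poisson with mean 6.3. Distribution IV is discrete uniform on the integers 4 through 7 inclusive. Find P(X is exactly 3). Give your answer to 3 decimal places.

Conditional on each component, P(X = 3): I: 0.0977486; II: 0.0521293; III: 0.0765271; IV: 0.
By total probability, P(X = 3) = 0.125·0.0977486 + 0.375·0.0521293 + 0.375·0.0765271 + 0.125·0 = 0.0604647.

0.060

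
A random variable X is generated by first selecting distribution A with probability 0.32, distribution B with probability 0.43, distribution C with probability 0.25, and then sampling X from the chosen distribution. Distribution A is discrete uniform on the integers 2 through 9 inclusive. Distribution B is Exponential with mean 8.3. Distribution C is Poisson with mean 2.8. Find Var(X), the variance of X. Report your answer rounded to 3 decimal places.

36.917

Per component, A: μ=5.5, E[X²]=35.5; B: μ=8.3, E[X²]=137.78; C: μ=2.8, E[X²]=10.64.
E[X] = 0.32·5.5 + 0.43·8.3 + 0.25·2.8 = 6.029.
E[X²] = 0.32·35.5 + 0.43·137.78 + 0.25·10.64 = 73.2654.
Var(X) = E[X²] − (E[X])² = 73.2654 − 36.3488 = 36.9166.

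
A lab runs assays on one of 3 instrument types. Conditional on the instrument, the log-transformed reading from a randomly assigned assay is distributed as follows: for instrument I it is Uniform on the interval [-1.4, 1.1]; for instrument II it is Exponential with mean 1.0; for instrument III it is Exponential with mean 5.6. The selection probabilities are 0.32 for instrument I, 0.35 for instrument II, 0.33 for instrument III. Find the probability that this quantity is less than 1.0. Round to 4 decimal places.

0.5824

Conditional on each instrument, P(X < 1.0): I: 0.96; II: 0.632121; III: 0.163536.
By total probability, P(X < 1.0) = 0.32·0.96 + 0.35·0.632121 + 0.33·0.163536 = 0.582409.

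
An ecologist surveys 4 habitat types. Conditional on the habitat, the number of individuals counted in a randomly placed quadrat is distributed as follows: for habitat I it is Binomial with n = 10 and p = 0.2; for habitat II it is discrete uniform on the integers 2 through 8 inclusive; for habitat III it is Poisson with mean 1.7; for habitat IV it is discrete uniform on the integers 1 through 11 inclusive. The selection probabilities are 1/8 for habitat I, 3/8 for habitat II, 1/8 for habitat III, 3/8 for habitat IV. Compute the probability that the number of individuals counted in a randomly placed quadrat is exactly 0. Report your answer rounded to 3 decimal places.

0.036

Conditional on each habitat, P(X = 0): I: 0.107374; II: 0; III: 0.182684; IV: 0.
By total probability, P(X = 0) = 0.125·0.107374 + 0.375·0 + 0.125·0.182684 + 0.375·0 = 0.0362572.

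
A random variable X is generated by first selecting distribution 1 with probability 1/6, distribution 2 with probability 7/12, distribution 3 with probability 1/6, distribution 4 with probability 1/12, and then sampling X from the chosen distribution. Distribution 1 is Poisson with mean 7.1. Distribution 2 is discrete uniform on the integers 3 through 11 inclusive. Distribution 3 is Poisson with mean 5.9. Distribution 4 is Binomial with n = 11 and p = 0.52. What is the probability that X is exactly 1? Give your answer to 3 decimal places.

Conditional on each component, P(X = 1): 1: 0.00585824; 2: 0; 3: 0.0161627; 4: 0.00371371.
By total probability, P(X = 1) = 0.166667·0.00585824 + 0.583333·0 + 0.166667·0.0161627 + 0.0833333·0.00371371 = 0.00397964.

0.004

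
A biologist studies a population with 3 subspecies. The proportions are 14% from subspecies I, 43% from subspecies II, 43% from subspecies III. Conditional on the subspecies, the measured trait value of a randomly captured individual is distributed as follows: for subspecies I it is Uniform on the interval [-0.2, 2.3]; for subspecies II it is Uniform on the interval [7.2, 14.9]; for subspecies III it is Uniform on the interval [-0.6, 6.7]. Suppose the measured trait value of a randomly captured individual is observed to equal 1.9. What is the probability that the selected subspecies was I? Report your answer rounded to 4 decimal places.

0.4874

Likelihoods f(1.9 | ·): I: 0.4; II: 0; III: 0.136986.
Posterior ∝ prior × likelihood. Numerator for I: 0.14·0.4 = 0.056.
Normalizing constant: 0.14·0.4 + 0.43·0 + 0.43·0.136986 = 0.114904.
P(I | observation) = 0.056 / 0.114904 = 0.487363.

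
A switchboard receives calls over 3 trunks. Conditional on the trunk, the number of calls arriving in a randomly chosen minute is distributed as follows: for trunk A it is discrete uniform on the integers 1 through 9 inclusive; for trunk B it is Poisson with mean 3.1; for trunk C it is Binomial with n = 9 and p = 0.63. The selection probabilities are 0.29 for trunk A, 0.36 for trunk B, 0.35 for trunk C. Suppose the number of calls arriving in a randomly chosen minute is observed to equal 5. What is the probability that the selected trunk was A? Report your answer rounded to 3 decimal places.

0.211

Likelihoods P(X=5 | ·): A: 0.111111; B: 0.107477; C: 0.234358.
Posterior ∝ prior × likelihood. Numerator for A: 0.29·0.111111 = 0.0322222.
Normalizing constant: 0.29·0.111111 + 0.36·0.107477 + 0.35·0.234358 = 0.152939.
P(A | observation) = 0.0322222 / 0.152939 = 0.210686.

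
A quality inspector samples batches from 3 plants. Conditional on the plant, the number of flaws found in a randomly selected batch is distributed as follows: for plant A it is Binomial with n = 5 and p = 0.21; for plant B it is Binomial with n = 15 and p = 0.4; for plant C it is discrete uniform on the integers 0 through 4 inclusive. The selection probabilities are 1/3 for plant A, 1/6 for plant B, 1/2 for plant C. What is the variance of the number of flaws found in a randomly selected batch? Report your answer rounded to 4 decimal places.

Per component, A: μ=1.05, E[X²]=1.932; B: μ=6, E[X²]=39.6; C: μ=2, E[X²]=6.
E[X] = 0.333333·1.05 + 0.166667·6 + 0.5·2 = 2.35.
E[X²] = 0.333333·1.932 + 0.166667·39.6 + 0.5·6 = 10.244.
Var(X) = E[X²] − (E[X])² = 10.244 − 5.5225 = 4.7215.

4.7215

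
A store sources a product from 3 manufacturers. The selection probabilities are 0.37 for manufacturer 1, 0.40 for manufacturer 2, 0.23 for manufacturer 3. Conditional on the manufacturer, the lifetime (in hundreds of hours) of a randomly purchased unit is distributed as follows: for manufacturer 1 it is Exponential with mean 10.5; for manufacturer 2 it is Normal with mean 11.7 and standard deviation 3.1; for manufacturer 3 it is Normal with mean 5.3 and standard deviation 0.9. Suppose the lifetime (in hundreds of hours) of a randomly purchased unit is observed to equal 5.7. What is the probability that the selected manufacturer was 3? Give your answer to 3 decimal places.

Likelihoods f(5.7 | ·): 1: 0.0553415; 2: 0.019774; 3: 0.401582.
Posterior ∝ prior × likelihood. Numerator for 3: 0.23·0.401582 = 0.0923639.
Normalizing constant: 0.37·0.0553415 + 0.4·0.019774 + 0.23·0.401582 = 0.12075.
P(3 | observation) = 0.0923639 / 0.12075 = 0.764919.

0.765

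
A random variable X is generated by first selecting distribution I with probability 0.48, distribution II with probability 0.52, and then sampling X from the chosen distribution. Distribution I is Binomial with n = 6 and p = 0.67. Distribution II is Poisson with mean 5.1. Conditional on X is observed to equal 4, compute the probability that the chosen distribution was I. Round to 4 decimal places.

0.6387

Likelihoods P(X=4 | ·): I: 0.329169; II: 0.171857.
Posterior ∝ prior × likelihood. Numerator for I: 0.48·0.329169 = 0.158001.
Normalizing constant: 0.48·0.329169 + 0.52·0.171857 = 0.247367.
P(I | observation) = 0.158001 / 0.247367 = 0.638732.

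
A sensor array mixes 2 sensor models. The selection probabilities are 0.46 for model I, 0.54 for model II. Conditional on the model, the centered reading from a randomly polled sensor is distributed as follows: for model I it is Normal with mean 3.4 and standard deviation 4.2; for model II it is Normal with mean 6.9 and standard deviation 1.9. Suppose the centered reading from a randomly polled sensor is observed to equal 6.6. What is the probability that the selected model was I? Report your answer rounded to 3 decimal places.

Likelihoods f(6.6 | ·): I: 0.071057; II: 0.207369.
Posterior ∝ prior × likelihood. Numerator for I: 0.46·0.071057 = 0.0326862.
Normalizing constant: 0.46·0.071057 + 0.54·0.207369 = 0.144665.
P(I | observation) = 0.0326862 / 0.144665 = 0.225944.

0.226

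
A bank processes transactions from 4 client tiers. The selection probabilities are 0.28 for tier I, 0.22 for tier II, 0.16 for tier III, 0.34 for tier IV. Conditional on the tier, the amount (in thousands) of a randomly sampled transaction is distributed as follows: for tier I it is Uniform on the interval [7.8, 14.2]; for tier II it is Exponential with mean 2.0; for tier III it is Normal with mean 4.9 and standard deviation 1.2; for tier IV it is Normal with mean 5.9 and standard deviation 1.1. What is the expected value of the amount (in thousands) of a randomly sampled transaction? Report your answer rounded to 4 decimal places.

Component means — I: 11; II: 2; III: 4.9; IV: 5.9.
E[X] = 0.28·11 + 0.22·2 + 0.16·4.9 + 0.34·5.9 = 6.31.

6.3100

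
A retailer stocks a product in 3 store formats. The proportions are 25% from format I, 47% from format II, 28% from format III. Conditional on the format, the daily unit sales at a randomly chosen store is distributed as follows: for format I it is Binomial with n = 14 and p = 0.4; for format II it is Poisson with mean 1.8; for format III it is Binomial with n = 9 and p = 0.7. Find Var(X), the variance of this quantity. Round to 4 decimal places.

6.6111

Per component, I: μ=5.6, E[X²]=34.72; II: μ=1.8, E[X²]=5.04; III: μ=6.3, E[X²]=41.58.
E[X] = 0.25·5.6 + 0.47·1.8 + 0.28·6.3 = 4.01.
E[X²] = 0.25·34.72 + 0.47·5.04 + 0.28·41.58 = 22.6912.
Var(X) = E[X²] − (E[X])² = 22.6912 − 16.0801 = 6.6111.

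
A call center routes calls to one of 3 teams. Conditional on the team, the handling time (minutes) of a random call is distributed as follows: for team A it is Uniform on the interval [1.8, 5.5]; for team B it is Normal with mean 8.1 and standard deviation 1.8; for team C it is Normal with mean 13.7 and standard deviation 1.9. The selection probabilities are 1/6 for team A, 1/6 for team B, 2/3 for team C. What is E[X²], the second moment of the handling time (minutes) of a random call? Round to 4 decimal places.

141.4189

For each component E[X²] = Var + (mean)², giving A: 14.4633; B: 68.85; C: 191.3.
Overall E[X²] = 0.166667·14.4633 + 0.166667·68.85 + 0.666667·191.3 = 141.419.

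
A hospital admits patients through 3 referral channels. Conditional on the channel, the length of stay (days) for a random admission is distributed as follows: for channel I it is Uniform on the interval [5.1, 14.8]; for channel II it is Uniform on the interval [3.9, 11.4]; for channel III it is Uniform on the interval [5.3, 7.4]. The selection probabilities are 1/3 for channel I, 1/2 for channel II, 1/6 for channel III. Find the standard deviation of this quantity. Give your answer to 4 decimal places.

Per component, I: μ=9.95, E[X²]=106.843; II: μ=7.65, E[X²]=63.21; III: μ=6.35, E[X²]=40.69.
E[X] = 0.333333·9.95 + 0.5·7.65 + 0.166667·6.35 = 8.2.
E[X²] = 0.333333·106.843 + 0.5·63.21 + 0.166667·40.69 = 74.0011.
Var(X) = E[X²] − (E[X])² = 74.0011 − 67.24 = 6.76111.
SD(X) = √6.76111 = 2.60021.

2.6002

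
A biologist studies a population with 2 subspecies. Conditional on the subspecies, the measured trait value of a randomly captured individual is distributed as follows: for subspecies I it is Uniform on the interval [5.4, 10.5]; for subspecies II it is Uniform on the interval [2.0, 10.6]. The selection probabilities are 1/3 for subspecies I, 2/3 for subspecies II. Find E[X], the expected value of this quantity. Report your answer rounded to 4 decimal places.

Component means — I: 7.95; II: 6.3.
E[X] = 0.333333·7.95 + 0.666667·6.3 = 6.85.

6.8500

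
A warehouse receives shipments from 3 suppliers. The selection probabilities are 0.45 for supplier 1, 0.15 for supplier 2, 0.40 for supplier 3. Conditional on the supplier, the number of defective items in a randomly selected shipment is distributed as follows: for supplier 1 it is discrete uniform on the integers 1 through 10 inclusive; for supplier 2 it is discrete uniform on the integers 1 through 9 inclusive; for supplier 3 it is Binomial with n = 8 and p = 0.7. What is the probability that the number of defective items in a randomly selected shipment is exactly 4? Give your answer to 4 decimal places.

Conditional on each supplier, P(X = 4): 1: 0.1; 2: 0.111111; 3: 0.136137.
By total probability, P(X = 4) = 0.45·0.1 + 0.15·0.111111 + 0.4·0.136137 = 0.116121.

0.1161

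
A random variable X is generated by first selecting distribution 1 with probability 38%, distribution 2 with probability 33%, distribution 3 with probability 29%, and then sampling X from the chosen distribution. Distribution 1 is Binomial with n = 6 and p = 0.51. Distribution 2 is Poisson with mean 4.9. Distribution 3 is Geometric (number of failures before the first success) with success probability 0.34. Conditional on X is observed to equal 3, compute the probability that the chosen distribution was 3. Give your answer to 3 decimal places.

0.145

Likelihoods P(X=3 | ·): 1: 0.312125; 2: 0.146014; 3: 0.0977486.
Posterior ∝ prior × likelihood. Numerator for 3: 0.29·0.0977486 = 0.0283471.
Normalizing constant: 0.38·0.312125 + 0.33·0.146014 + 0.29·0.0977486 = 0.195139.
P(3 | observation) = 0.0283471 / 0.195139 = 0.145266.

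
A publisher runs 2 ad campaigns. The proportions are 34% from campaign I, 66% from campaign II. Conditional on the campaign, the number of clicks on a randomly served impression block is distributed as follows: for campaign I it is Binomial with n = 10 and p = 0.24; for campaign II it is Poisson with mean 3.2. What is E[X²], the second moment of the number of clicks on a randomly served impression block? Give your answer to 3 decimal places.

11.449

For each component E[X²] = Var + (mean)², giving I: 7.584; II: 13.44.
Overall E[X²] = 0.34·7.584 + 0.66·13.44 = 11.449.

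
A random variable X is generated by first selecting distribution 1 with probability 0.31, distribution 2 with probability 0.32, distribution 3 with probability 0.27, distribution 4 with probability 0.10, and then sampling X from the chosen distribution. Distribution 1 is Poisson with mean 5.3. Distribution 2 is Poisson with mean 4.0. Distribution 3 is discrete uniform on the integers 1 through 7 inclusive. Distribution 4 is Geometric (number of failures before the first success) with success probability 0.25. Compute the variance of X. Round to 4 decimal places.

Per component, 1: μ=5.3, E[X²]=33.39; 2: μ=4, E[X²]=20; 3: μ=4, E[X²]=20; 4: μ=3, E[X²]=21.
E[X] = 0.31·5.3 + 0.32·4 + 0.27·4 + 0.1·3 = 4.303.
E[X²] = 0.31·33.39 + 0.32·20 + 0.27·20 + 0.1·21 = 24.2509.
Var(X) = E[X²] − (E[X])² = 24.2509 − 18.5158 = 5.73509.

5.7351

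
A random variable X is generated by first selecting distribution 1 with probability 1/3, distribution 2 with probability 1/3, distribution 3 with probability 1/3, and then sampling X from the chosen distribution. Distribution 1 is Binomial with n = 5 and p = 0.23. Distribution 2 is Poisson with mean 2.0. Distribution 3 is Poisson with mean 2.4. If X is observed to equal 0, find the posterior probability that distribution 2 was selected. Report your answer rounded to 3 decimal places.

0.272

Likelihoods P(X=0 | ·): 1: 0.270678; 2: 0.135335; 3: 0.090718.
Posterior ∝ prior × likelihood. Numerator for 2: 0.333333·0.135335 = 0.0451118.
Normalizing constant: 0.333333·0.270678 + 0.333333·0.135335 + 0.333333·0.090718 = 0.165577.
P(2 | observation) = 0.0451118 / 0.165577 = 0.272451.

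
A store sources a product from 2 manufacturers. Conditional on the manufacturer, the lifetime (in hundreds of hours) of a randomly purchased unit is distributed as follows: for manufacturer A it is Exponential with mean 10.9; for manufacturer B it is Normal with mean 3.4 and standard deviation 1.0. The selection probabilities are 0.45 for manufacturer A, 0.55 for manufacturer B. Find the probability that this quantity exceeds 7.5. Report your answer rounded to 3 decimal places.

Conditional on each manufacturer, P(X > 7.5): A: 0.502543; B: 2.06575e-05.
By total probability, P(X > 7.5) = 0.45·0.502543 + 0.55·2.06575e-05 = 0.226156.

0.226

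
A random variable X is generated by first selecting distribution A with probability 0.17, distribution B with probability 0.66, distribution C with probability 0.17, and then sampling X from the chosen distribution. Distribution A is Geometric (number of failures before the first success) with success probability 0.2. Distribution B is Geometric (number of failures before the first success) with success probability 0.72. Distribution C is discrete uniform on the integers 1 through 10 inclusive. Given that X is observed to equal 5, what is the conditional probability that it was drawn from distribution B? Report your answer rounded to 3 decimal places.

Likelihoods P(X=5 | ·): A: 0.065536; B: 0.00123915; C: 0.1.
Posterior ∝ prior × likelihood. Numerator for B: 0.66·0.00123915 = 0.000817837.
Normalizing constant: 0.17·0.065536 + 0.66·0.00123915 + 0.17·0.1 = 0.028959.
P(B | observation) = 0.000817837 / 0.028959 = 0.0282412.

0.028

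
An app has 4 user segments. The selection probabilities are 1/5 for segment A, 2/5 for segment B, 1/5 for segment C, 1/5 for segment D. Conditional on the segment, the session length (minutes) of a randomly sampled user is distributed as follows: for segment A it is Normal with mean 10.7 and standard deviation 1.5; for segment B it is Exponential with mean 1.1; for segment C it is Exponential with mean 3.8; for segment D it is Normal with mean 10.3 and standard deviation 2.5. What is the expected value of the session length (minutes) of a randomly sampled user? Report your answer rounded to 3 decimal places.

5.400

Component means — A: 10.7; B: 1.1; C: 3.8; D: 10.3.
E[X] = 0.2·10.7 + 0.4·1.1 + 0.2·3.8 + 0.2·10.3 = 5.4.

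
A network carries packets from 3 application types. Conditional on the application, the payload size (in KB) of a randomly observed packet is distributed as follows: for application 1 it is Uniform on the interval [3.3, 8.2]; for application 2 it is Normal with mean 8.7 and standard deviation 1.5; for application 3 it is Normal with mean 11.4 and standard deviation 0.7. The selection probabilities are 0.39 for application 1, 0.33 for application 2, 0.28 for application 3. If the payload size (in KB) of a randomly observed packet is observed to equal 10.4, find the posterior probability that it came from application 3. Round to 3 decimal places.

Likelihoods f(10.4 | ·): 1: 0; 2: 0.139928; 3: 0.205426.
Posterior ∝ prior × likelihood. Numerator for 3: 0.28·0.205426 = 0.0575191.
Normalizing constant: 0.39·0 + 0.33·0.139928 + 0.28·0.205426 = 0.103695.
P(3 | observation) = 0.0575191 / 0.103695 = 0.554693.

0.555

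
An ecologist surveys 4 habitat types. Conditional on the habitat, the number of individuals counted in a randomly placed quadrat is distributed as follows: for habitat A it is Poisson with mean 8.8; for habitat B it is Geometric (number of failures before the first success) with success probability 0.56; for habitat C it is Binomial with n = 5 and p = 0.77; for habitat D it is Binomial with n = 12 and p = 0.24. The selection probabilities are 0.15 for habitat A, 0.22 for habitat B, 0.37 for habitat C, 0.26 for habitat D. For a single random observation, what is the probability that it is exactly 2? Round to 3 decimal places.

0.115

Conditional on each habitat, P(X = 2): A: 0.00583638; B: 0.108416; C: 0.0721381; D: 0.244401.
By total probability, P(X = 2) = 0.15·0.00583638 + 0.22·0.108416 + 0.37·0.0721381 + 0.26·0.244401 = 0.114962.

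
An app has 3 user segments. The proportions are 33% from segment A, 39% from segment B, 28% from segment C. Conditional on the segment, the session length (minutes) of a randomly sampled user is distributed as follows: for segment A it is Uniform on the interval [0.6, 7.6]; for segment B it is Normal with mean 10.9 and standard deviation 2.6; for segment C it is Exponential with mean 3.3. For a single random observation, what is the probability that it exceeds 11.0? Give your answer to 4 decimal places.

0.1990

Conditional on each segment, P(X > 11.0): A: 0; B: 0.48466; C: 0.035674.
By total probability, P(X > 11.0) = 0.33·0 + 0.39·0.48466 + 0.28·0.035674 = 0.199006.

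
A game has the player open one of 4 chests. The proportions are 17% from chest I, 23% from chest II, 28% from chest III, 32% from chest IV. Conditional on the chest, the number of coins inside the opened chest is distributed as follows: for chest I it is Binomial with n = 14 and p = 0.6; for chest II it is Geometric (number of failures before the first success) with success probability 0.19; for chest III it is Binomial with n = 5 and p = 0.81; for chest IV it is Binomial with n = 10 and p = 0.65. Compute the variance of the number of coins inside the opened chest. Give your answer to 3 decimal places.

9.351

Per component, I: μ=8.4, E[X²]=73.92; II: μ=4.26316, E[X²]=40.6122; III: μ=4.05, E[X²]=17.172; IV: μ=6.5, E[X²]=44.525.
E[X] = 0.17·8.4 + 0.23·4.26316 + 0.28·4.05 + 0.32·6.5 = 5.62253.
E[X²] = 0.17·73.92 + 0.23·40.6122 + 0.28·17.172 + 0.32·44.525 = 40.9634.
Var(X) = E[X²] − (E[X])² = 40.9634 − 31.6128 = 9.35056.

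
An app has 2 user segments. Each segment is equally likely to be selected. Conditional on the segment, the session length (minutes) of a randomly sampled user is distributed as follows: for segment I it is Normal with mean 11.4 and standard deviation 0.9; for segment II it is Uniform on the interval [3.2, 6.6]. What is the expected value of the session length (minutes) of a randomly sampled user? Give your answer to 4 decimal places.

8.1500

Component means — I: 11.4; II: 4.9.
E[X] = 0.5·11.4 + 0.5·4.9 = 8.15.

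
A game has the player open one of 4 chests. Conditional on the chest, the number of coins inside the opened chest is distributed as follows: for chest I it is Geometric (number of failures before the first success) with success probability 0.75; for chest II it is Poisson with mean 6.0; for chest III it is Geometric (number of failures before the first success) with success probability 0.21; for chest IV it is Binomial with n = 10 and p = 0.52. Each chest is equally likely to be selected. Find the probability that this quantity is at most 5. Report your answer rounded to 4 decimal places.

0.6938

Conditional on each chest, P(X ≤ 5): I: 0.999756; II: 0.44568; III: 0.756913; IV: 0.572952.
By total probability, P(X ≤ 5) = 0.25·0.999756 + 0.25·0.44568 + 0.25·0.756913 + 0.25·0.572952 = 0.693825.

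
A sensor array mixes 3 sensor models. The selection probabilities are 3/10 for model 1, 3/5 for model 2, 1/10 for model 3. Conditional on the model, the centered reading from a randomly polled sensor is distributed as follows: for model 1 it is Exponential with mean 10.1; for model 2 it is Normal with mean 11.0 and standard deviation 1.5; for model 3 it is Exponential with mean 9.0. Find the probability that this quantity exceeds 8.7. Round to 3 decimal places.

0.727

Conditional on each model, P(X > 8.7): 1: 0.422576; 2: 0.937403; 3: 0.380349.
By total probability, P(X > 8.7) = 0.3·0.422576 + 0.6·0.937403 + 0.1·0.380349 = 0.72725.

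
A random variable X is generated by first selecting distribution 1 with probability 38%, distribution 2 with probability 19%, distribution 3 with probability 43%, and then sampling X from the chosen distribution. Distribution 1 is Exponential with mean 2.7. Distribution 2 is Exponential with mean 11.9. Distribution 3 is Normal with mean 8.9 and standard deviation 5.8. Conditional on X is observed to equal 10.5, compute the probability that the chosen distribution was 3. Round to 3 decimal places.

0.750

Likelihoods f(10.5 | ·): 1: 0.00758077; 2: 0.0347738; 3: 0.0662151.
Posterior ∝ prior × likelihood. Numerator for 3: 0.43·0.0662151 = 0.0284725.
Normalizing constant: 0.38·0.00758077 + 0.19·0.0347738 + 0.43·0.0662151 = 0.0379602.
P(3 | observation) = 0.0284725 / 0.0379602 = 0.750062.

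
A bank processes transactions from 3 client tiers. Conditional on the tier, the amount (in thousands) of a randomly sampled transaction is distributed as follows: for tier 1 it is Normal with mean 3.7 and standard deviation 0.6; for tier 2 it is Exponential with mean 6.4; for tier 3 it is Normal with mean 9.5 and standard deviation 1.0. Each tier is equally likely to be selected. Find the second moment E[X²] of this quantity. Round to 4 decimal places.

For each component E[X²] = Var + (mean)², giving 1: 14.05; 2: 81.92; 3: 91.25.
Overall E[X²] = 0.333333·14.05 + 0.333333·81.92 + 0.333333·91.25 = 62.4067.

62.4067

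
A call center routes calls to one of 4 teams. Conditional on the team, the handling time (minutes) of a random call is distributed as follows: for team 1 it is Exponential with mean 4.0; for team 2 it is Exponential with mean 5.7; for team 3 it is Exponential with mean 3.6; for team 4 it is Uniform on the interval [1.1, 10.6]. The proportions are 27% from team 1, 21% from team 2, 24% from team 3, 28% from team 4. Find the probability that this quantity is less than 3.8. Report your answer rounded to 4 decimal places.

0.5038

Conditional on each team, P(X < 3.8): 1: 0.613259; 2: 0.486583; 3: 0.652001; 4: 0.284211.
By total probability, P(X < 3.8) = 0.27·0.613259 + 0.21·0.486583 + 0.24·0.652001 + 0.28·0.284211 = 0.503822.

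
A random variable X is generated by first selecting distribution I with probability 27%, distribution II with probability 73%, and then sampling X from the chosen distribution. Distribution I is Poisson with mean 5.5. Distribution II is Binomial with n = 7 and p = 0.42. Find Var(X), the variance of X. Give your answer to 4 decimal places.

4.0215

Per component, I: μ=5.5, E[X²]=35.75; II: μ=2.94, E[X²]=10.3488.
E[X] = 0.27·5.5 + 0.73·2.94 = 3.6312.
E[X²] = 0.27·35.75 + 0.73·10.3488 = 17.2071.
Var(X) = E[X²] − (E[X])² = 17.2071 − 13.1856 = 4.02151.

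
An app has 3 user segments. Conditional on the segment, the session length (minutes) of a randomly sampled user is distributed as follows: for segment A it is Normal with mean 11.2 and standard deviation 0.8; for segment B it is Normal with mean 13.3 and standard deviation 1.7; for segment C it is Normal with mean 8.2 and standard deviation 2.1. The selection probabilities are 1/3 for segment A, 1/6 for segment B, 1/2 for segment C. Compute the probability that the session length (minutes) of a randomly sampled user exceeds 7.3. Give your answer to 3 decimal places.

0.833

Conditional on each segment, P(X > 7.3): A: 0.999999; B: 0.999792; C: 0.665882.
By total probability, P(X > 7.3) = 0.333333·0.999999 + 0.166667·0.999792 + 0.5·0.665882 = 0.832906.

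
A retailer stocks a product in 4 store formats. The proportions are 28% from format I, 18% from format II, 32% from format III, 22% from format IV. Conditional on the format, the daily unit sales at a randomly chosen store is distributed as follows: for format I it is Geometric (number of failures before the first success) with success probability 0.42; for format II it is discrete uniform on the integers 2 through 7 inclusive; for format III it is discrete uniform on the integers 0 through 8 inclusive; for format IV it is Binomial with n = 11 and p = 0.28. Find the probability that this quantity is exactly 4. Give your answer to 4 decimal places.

Conditional on each format, P(X = 4): I: 0.0475293; II: 0.166667; III: 0.111111; IV: 0.203457.
By total probability, P(X = 4) = 0.28·0.0475293 + 0.18·0.166667 + 0.32·0.111111 + 0.22·0.203457 = 0.123624.

0.1236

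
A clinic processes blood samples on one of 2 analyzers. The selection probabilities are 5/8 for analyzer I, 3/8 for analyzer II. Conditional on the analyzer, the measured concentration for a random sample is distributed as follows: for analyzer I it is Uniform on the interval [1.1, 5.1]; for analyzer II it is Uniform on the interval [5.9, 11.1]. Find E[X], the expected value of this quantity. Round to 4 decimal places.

Component means — I: 3.1; II: 8.5.
E[X] = 0.625·3.1 + 0.375·8.5 = 5.125.

5.1250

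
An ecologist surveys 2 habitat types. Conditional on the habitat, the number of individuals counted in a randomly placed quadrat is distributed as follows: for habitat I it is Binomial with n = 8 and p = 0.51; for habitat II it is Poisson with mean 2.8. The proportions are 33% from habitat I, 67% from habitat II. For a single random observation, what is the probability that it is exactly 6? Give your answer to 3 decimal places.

Conditional on each habitat, P(X = 6): I: 0.118296; II: 0.0406997.
By total probability, P(X = 6) = 0.33·0.118296 + 0.67·0.0406997 = 0.0663066.

0.066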